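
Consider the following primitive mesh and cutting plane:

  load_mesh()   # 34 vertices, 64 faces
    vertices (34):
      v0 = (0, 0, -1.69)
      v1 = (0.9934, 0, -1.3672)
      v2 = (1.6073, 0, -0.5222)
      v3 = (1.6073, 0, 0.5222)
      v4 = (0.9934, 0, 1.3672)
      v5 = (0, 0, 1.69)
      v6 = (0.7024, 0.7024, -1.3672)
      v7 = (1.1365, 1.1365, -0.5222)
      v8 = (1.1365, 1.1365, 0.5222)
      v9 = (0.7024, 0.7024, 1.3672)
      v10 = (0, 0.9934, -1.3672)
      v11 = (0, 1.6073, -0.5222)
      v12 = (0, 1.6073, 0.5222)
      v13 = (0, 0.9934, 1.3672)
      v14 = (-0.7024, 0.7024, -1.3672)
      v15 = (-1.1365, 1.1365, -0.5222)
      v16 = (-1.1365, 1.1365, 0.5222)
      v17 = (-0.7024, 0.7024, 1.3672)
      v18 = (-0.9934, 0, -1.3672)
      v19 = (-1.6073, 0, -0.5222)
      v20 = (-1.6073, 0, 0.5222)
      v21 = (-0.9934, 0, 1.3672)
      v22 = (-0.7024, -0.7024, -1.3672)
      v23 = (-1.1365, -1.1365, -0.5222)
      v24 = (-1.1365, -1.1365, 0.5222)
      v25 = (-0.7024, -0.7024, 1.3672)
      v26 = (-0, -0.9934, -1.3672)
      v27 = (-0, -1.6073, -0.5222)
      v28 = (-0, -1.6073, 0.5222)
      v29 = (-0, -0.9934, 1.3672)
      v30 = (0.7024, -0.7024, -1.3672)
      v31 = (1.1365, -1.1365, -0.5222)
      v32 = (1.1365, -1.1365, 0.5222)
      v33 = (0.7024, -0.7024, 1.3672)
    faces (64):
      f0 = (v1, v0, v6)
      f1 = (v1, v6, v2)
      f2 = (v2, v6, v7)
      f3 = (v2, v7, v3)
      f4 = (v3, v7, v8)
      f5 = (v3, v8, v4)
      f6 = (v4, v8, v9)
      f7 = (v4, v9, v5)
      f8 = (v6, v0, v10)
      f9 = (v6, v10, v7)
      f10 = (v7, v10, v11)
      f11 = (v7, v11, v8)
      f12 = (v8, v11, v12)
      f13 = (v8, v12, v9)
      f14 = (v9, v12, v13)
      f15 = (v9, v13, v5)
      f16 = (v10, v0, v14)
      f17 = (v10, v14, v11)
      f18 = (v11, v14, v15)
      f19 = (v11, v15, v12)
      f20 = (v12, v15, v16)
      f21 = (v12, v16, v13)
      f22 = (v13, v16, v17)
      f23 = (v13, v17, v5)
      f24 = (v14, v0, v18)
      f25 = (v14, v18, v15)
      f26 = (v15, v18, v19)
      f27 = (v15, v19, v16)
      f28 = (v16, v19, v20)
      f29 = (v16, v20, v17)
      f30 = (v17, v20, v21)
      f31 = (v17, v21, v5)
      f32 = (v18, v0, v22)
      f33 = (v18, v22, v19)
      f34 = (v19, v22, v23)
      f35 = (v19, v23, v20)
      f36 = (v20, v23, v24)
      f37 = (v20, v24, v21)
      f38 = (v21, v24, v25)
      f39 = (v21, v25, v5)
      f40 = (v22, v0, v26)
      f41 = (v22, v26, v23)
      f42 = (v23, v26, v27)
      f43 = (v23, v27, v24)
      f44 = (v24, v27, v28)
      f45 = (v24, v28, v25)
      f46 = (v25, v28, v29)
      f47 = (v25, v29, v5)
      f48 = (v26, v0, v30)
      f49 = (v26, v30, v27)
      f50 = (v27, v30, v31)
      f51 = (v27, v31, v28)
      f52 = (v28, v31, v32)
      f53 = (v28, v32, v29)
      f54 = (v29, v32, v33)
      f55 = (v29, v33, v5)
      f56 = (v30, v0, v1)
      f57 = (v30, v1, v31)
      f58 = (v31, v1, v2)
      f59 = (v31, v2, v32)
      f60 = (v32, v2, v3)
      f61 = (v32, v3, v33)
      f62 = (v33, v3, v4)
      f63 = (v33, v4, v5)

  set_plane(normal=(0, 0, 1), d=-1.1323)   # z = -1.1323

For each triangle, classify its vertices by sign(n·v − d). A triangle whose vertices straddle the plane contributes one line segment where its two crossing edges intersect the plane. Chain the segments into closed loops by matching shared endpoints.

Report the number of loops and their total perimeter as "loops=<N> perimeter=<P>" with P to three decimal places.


loops=1 perimeter=7.127

Straddling triangles (16 of 64):
  (v1,v6,v2) [--+] → (0.953951, 0.507141, -1.1323)–(1.16406, 0, -1.1323)  len=0.5489
  (v2,v6,v7) [+-+] → (0.953951, 0.507141, -1.1323)–(0.823075, 0.823075, -1.1323)  len=0.3420
  (v6,v10,v7) [--+] → (0.315934, 1.03318, -1.1323)–(0.823075, 0.823075, -1.1323)  len=0.5489
  (v7,v10,v11) [+-+] → (0.315934, 1.03318, -1.1323)–(0, 1.16406, -1.1323)  len=0.3420
  (v10,v14,v11) [--+] → (-0.507141, 0.953951, -1.1323)–(0, 1.16406, -1.1323)  len=0.5489
  (v11,v14,v15) [+-+] → (-0.507141, 0.953951, -1.1323)–(-0.823075, 0.823075, -1.1323)  len=0.3420
  (v14,v18,v15) [--+] → (-1.03318, 0.315934, -1.1323)–(-0.823075, 0.823075, -1.1323)  len=0.5489
  (v15,v18,v19) [+-+] → (-1.03318, 0.315934, -1.1323)–(-1.16406, 0, -1.1323)  len=0.3420
  (v18,v22,v19) [--+] → (-0.953951, -0.507141, -1.1323)–(-1.16406, 0, -1.1323)  len=0.5489
  (v19,v22,v23) [+-+] → (-0.953951, -0.507141, -1.1323)–(-0.823075, -0.823075, -1.1323)  len=0.3420
  (v22,v26,v23) [--+] → (-0.315934, -1.03318, -1.1323)–(-0.823075, -0.823075, -1.1323)  len=0.5489
  (v23,v26,v27) [+-+] → (-0.315934, -1.03318, -1.1323)–(0, -1.16406, -1.1323)  len=0.3420
  (v26,v30,v27) [--+] → (0.507141, -0.953951, -1.1323)–(0, -1.16406, -1.1323)  len=0.5489
  (v27,v30,v31) [+-+] → (0.507141, -0.953951, -1.1323)–(0.823075, -0.823075, -1.1323)  len=0.3420
  (v30,v1,v31) [--+] → (1.03318, -0.315934, -1.1323)–(0.823075, -0.823075, -1.1323)  len=0.5489
  (v31,v1,v2) [+-+] → (1.03318, -0.315934, -1.1323)–(1.16406, 0, -1.1323)  len=0.3420

Chained into 1 loop(s):
  loop 1: 16 segments, perimeter = 7.1273
Total perimeter = 7.127


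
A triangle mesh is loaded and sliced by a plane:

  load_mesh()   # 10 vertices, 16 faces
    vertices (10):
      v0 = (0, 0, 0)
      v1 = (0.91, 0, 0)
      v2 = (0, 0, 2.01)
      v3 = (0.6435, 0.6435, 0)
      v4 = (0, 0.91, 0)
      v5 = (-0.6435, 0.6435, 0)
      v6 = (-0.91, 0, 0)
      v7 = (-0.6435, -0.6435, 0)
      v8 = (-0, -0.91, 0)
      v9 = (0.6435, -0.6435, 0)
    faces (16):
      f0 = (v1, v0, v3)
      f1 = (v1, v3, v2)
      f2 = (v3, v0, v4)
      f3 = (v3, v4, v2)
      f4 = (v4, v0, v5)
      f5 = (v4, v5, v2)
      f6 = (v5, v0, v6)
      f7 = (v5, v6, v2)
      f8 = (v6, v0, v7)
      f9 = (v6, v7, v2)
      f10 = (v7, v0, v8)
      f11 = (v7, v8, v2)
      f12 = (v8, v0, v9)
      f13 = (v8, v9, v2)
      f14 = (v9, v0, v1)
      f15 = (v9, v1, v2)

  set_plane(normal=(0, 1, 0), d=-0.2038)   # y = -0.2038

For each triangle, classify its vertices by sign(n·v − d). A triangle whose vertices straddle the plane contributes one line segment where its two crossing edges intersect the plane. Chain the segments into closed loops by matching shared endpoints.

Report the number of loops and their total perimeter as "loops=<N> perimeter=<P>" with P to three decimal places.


loops=1 perimeter=5.219

Straddling triangles (8 of 16):
  (v6,v0,v7) [++-] → (-0.2038, -0.2038, 0)–(-0.825598, -0.2038, 0)  len=0.6218
  (v6,v7,v2) [+-+] → (-0.825598, -0.2038, 0)–(-0.2038, -0.2038, 1.37342)  len=1.5076
  (v7,v0,v8) [-+-] → (-0.2038, -0.2038, 0)–(0, -0.2038, 0)  len=0.2038
  (v7,v8,v2) [--+] → (0, -0.2038, 1.55985)–(-0.2038, -0.2038, 1.37342)  len=0.2762
  (v8,v0,v9) [-+-] → (0, -0.2038, 0)–(0.2038, -0.2038, 0)  len=0.2038
  (v8,v9,v2) [--+] → (0.2038, -0.2038, 1.37342)–(0, -0.2038, 1.55985)  len=0.2762
  (v9,v0,v1) [-++] → (0.2038, -0.2038, 0)–(0.825598, -0.2038, 0)  len=0.6218
  (v9,v1,v2) [-++] → (0.825598, -0.2038, 0)–(0.2038, -0.2038, 1.37342)  len=1.5076

Chained into 1 loop(s):
  loop 1: 8 segments, perimeter = 5.2188
Total perimeter = 5.219


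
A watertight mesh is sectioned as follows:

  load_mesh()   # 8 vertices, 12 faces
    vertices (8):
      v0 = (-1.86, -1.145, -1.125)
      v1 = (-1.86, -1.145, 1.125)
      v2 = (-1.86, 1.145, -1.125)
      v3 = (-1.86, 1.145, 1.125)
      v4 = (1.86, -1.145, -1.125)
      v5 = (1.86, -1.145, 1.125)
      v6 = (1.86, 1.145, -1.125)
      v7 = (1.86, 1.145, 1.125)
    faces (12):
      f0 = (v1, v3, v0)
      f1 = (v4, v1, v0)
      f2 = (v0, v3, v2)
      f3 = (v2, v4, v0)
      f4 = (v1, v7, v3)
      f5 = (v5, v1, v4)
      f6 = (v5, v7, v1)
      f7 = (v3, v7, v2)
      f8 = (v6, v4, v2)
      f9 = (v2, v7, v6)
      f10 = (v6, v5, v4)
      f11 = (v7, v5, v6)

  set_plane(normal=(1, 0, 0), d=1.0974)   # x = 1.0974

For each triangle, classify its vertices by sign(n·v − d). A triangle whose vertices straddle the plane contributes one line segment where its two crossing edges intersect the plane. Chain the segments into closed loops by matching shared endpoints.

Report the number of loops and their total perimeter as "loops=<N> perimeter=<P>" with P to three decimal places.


loops=1 perimeter=9.080

Straddling triangles (8 of 12):
  (v4,v1,v0) [+--] → (1.0974, -1.145, -0.66375)–(1.0974, -1.145, -1.125)  len=0.4613
  (v2,v4,v0) [-+-] → (1.0974, -0.67555, -1.125)–(1.0974, -1.145, -1.125)  len=0.4694
  (v1,v7,v3) [-+-] → (1.0974, 0.67555, 1.125)–(1.0974, 1.145, 1.125)  len=0.4694
  (v5,v1,v4) [+-+] → (1.0974, -1.145, 1.125)–(1.0974, -1.145, -0.66375)  len=1.7888
  (v5,v7,v1) [++-] → (1.0974, 0.67555, 1.125)–(1.0974, -1.145, 1.125)  len=1.8205
  (v3,v7,v2) [-+-] → (1.0974, 1.145, 1.125)–(1.0974, 1.145, 0.66375)  len=0.4613
  (v6,v4,v2) [++-] → (1.0974, -0.67555, -1.125)–(1.0974, 1.145, -1.125)  len=1.8205
  (v2,v7,v6) [-++] → (1.0974, 1.145, 0.66375)–(1.0974, 1.145, -1.125)  len=1.7888

Chained into 1 loop(s):
  loop 1: 8 segments, perimeter = 9.0800
Total perimeter = 9.080


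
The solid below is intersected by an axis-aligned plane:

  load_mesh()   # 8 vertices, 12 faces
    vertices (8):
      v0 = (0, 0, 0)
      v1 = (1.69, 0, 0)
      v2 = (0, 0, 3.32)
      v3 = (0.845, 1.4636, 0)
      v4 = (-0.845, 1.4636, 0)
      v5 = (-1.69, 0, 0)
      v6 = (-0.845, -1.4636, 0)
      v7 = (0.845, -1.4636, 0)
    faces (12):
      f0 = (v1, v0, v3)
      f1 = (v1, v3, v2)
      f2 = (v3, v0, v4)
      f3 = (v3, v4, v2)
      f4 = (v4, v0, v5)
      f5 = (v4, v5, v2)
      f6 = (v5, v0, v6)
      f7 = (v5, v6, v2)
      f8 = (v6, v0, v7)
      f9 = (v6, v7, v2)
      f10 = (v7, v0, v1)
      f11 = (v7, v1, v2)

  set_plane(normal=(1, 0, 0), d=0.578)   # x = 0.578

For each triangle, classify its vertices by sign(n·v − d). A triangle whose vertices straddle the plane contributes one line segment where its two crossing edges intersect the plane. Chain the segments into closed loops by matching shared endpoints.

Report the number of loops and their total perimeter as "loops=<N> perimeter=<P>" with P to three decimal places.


Straddling triangles (8 of 12):
  (v1,v0,v3) [+-+] → (0.578, 0, 0)–(0.578, 1.00114, 0)  len=1.0011
  (v1,v3,v2) [++-] → (0.578, 1.00114, 1.04904)–(0.578, 0, 2.18452)  len=1.5138
  (v3,v0,v4) [+--] → (0.578, 1.00114, 0)–(0.578, 1.4636, 0)  len=0.4625
  (v3,v4,v2) [+--] → (0.578, 1.4636, 0)–(0.578, 1.00114, 1.04904)  len=1.1465
  (v6,v0,v7) [--+] → (0.578, -1.00114, 0)–(0.578, -1.4636, 0)  len=0.4625
  (v6,v7,v2) [-+-] → (0.578, -1.4636, 0)–(0.578, -1.00114, 1.04904)  len=1.1465
  (v7,v0,v1) [+-+] → (0.578, -1.00114, 0)–(0.578, 0, 0)  len=1.0011
  (v7,v1,v2) [++-] → (0.578, 0, 2.18452)–(0.578, -1.00114, 1.04904)  len=1.5138

Chained into 1 loop(s):
  loop 1: 8 segments, perimeter = 8.2477
Total perimeter = 8.248

loops=1 perimeter=8.248


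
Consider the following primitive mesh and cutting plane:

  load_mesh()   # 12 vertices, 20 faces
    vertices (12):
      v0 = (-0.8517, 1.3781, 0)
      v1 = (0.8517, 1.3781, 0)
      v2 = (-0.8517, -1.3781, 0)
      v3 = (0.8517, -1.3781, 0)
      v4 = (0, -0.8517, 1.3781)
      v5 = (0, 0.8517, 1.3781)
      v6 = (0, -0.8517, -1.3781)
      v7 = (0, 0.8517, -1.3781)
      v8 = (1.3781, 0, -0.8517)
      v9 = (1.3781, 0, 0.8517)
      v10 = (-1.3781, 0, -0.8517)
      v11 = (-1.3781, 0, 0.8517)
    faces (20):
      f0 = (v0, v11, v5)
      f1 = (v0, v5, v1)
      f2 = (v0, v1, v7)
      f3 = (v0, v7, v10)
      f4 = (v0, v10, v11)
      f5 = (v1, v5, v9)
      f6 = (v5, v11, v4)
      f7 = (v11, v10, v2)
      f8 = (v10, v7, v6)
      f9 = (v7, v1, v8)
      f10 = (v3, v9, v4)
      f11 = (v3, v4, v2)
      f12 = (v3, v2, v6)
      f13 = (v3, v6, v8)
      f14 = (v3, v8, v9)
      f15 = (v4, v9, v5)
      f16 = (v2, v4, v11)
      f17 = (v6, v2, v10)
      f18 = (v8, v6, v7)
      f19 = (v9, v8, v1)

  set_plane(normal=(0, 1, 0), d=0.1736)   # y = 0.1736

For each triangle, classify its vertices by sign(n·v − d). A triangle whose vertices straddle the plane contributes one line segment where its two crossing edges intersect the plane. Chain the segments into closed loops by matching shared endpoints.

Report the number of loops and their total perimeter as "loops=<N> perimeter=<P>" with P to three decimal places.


loops=1 perimeter=8.890

Straddling triangles (10 of 20):
  (v0,v11,v5) [+-+] → (-1.31179, 0.1736, 0.744411)–(-1.09721, 0.1736, 0.958995)  len=0.3035
  (v0,v7,v10) [++-] → (-1.09721, 0.1736, -0.958995)–(-1.31179, 0.1736, -0.744411)  len=0.3035
  (v0,v10,v11) [+--] → (-1.31179, 0.1736, -0.744411)–(-1.31179, 0.1736, 0.744411)  len=1.4888
  (v1,v5,v9) [++-] → (1.09721, 0.1736, 0.958995)–(1.31179, 0.1736, 0.744411)  len=0.3035
  (v5,v11,v4) [+--] → (-1.09721, 0.1736, 0.958995)–(0, 0.1736, 1.3781)  len=1.1745
  (v10,v7,v6) [-+-] → (-1.09721, 0.1736, -0.958995)–(0, 0.1736, -1.3781)  len=1.1745
  (v7,v1,v8) [++-] → (1.31179, 0.1736, -0.744411)–(1.09721, 0.1736, -0.958995)  len=0.3035
  (v4,v9,v5) [--+] → (1.09721, 0.1736, 0.958995)–(0, 0.1736, 1.3781)  len=1.1745
  (v8,v6,v7) [--+] → (0, 0.1736, -1.3781)–(1.09721, 0.1736, -0.958995)  len=1.1745
  (v9,v8,v1) [--+] → (1.31179, 0.1736, -0.744411)–(1.31179, 0.1736, 0.744411)  len=1.4888

Chained into 1 loop(s):
  loop 1: 10 segments, perimeter = 8.8896
Total perimeter = 8.890


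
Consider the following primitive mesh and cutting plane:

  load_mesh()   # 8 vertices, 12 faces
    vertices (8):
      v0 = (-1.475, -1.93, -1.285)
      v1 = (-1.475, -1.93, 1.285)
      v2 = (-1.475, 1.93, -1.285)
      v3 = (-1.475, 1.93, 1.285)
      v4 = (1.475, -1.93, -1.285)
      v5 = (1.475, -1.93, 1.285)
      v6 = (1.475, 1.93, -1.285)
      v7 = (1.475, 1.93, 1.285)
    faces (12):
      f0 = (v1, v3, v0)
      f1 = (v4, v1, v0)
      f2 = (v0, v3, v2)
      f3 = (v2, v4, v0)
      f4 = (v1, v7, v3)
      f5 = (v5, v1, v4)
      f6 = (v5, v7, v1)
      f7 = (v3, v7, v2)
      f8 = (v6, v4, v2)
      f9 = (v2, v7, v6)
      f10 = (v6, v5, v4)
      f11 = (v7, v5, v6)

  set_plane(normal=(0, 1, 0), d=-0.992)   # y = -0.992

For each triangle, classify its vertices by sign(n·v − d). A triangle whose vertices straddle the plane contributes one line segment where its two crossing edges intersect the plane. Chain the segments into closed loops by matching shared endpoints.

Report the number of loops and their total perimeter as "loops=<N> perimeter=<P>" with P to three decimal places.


loops=1 perimeter=11.040

Straddling triangles (8 of 12):
  (v1,v3,v0) [-+-] → (-1.475, -0.992, 1.285)–(-1.475, -0.992, -0.660477)  len=1.9455
  (v0,v3,v2) [-++] → (-1.475, -0.992, -0.660477)–(-1.475, -0.992, -1.285)  len=0.6245
  (v2,v4,v0) [+--] → (0.758135, -0.992, -1.285)–(-1.475, -0.992, -1.285)  len=2.2331
  (v1,v7,v3) [-++] → (-0.758135, -0.992, 1.285)–(-1.475, -0.992, 1.285)  len=0.7169
  (v5,v7,v1) [-+-] → (1.475, -0.992, 1.285)–(-0.758135, -0.992, 1.285)  len=2.2331
  (v6,v4,v2) [+-+] → (1.475, -0.992, -1.285)–(0.758135, -0.992, -1.285)  len=0.7169
  (v6,v5,v4) [+--] → (1.475, -0.992, 0.660477)–(1.475, -0.992, -1.285)  len=1.9455
  (v7,v5,v6) [+-+] → (1.475, -0.992, 1.285)–(1.475, -0.992, 0.660477)  len=0.6245

Chained into 1 loop(s):
  loop 1: 8 segments, perimeter = 11.0400
Total perimeter = 11.040


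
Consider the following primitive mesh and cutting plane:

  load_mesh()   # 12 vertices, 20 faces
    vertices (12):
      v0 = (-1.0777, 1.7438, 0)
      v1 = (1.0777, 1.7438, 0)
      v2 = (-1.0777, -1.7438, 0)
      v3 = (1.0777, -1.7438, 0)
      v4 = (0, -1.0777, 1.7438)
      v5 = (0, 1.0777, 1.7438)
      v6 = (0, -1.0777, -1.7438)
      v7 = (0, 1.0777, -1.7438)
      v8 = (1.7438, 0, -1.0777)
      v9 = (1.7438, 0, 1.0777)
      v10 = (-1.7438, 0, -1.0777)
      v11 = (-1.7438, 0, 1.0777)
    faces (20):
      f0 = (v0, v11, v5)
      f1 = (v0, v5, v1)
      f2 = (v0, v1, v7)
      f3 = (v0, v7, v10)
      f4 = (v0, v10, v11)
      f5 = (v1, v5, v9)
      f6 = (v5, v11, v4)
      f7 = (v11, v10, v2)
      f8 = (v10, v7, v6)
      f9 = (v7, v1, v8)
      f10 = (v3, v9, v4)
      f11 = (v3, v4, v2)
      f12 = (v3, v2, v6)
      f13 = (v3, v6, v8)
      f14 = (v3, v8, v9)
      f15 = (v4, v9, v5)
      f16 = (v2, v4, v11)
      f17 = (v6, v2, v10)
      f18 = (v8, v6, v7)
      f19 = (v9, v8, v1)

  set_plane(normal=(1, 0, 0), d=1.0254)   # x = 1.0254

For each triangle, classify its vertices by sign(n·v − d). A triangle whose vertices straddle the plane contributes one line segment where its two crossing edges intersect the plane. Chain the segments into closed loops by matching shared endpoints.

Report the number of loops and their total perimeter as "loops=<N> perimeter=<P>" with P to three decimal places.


Straddling triangles (10 of 20):
  (v0,v5,v1) [--+] → (1.0254, 1.71147, 0.0846254)–(1.0254, 1.7438, 0)  len=0.0906
  (v0,v1,v7) [-+-] → (1.0254, 1.7438, 0)–(1.0254, 1.71147, -0.0846254)  len=0.0906
  (v1,v5,v9) [+-+] → (1.0254, 1.71147, 0.0846254)–(1.0254, 0.443984, 1.35212)  len=1.7925
  (v7,v1,v8) [-++] → (1.0254, 1.71147, -0.0846254)–(1.0254, 0.443984, -1.35212)  len=1.7925
  (v3,v9,v4) [++-] → (1.0254, -0.443984, 1.35212)–(1.0254, -1.71147, 0.0846254)  len=1.7925
  (v3,v4,v2) [+--] → (1.0254, -1.71147, 0.0846254)–(1.0254, -1.7438, 0)  len=0.0906
  (v3,v2,v6) [+--] → (1.0254, -1.7438, 0)–(1.0254, -1.71147, -0.0846254)  len=0.0906
  (v3,v6,v8) [+-+] → (1.0254, -1.71147, -0.0846254)–(1.0254, -0.443984, -1.35212)  len=1.7925
  (v4,v9,v5) [-+-] → (1.0254, -0.443984, 1.35212)–(1.0254, 0.443984, 1.35212)  len=0.8880
  (v8,v6,v7) [+--] → (1.0254, -0.443984, -1.35212)–(1.0254, 0.443984, -1.35212)  len=0.8880

Chained into 1 loop(s):
  loop 1: 10 segments, perimeter = 9.3083
Total perimeter = 9.308

loops=1 perimeter=9.308


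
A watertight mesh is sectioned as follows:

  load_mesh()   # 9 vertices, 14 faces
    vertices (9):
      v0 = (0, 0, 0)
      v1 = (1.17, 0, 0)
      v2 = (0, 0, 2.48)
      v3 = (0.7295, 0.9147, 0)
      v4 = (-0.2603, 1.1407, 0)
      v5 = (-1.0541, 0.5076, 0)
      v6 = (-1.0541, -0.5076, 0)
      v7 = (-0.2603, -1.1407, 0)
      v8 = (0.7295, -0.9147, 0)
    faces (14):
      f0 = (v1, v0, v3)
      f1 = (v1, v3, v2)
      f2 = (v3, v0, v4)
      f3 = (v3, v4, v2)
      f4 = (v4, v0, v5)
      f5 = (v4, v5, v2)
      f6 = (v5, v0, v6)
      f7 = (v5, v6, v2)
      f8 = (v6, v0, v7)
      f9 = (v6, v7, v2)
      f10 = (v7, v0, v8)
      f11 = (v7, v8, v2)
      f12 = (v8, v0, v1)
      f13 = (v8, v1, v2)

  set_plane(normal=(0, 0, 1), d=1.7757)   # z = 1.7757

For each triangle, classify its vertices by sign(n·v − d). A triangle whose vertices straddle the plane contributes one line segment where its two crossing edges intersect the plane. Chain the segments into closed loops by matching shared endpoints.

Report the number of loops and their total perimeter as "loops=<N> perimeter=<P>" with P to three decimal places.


Straddling triangles (7 of 14):
  (v1,v3,v2) [--+] → (0.207172, 0.259767, 1.7757)–(0.332271, 0, 1.7757)  len=0.2883
  (v3,v4,v2) [--+] → (-0.0739231, 0.32395, 1.7757)–(0.207172, 0.259767, 1.7757)  len=0.2883
  (v4,v5,v2) [--+] → (-0.299356, 0.144154, 1.7757)–(-0.0739231, 0.32395, 1.7757)  len=0.2884
  (v5,v6,v2) [--+] → (-0.299356, -0.144154, 1.7757)–(-0.299356, 0.144154, 1.7757)  len=0.2883
  (v6,v7,v2) [--+] → (-0.0739231, -0.32395, 1.7757)–(-0.299356, -0.144154, 1.7757)  len=0.2884
  (v7,v8,v2) [--+] → (0.207172, -0.259767, 1.7757)–(-0.0739231, -0.32395, 1.7757)  len=0.2883
  (v8,v1,v2) [--+] → (0.332271, 0, 1.7757)–(0.207172, -0.259767, 1.7757)  len=0.2883

Chained into 1 loop(s):
  loop 1: 7 segments, perimeter = 2.0183
Total perimeter = 2.018

loops=1 perimeter=2.018


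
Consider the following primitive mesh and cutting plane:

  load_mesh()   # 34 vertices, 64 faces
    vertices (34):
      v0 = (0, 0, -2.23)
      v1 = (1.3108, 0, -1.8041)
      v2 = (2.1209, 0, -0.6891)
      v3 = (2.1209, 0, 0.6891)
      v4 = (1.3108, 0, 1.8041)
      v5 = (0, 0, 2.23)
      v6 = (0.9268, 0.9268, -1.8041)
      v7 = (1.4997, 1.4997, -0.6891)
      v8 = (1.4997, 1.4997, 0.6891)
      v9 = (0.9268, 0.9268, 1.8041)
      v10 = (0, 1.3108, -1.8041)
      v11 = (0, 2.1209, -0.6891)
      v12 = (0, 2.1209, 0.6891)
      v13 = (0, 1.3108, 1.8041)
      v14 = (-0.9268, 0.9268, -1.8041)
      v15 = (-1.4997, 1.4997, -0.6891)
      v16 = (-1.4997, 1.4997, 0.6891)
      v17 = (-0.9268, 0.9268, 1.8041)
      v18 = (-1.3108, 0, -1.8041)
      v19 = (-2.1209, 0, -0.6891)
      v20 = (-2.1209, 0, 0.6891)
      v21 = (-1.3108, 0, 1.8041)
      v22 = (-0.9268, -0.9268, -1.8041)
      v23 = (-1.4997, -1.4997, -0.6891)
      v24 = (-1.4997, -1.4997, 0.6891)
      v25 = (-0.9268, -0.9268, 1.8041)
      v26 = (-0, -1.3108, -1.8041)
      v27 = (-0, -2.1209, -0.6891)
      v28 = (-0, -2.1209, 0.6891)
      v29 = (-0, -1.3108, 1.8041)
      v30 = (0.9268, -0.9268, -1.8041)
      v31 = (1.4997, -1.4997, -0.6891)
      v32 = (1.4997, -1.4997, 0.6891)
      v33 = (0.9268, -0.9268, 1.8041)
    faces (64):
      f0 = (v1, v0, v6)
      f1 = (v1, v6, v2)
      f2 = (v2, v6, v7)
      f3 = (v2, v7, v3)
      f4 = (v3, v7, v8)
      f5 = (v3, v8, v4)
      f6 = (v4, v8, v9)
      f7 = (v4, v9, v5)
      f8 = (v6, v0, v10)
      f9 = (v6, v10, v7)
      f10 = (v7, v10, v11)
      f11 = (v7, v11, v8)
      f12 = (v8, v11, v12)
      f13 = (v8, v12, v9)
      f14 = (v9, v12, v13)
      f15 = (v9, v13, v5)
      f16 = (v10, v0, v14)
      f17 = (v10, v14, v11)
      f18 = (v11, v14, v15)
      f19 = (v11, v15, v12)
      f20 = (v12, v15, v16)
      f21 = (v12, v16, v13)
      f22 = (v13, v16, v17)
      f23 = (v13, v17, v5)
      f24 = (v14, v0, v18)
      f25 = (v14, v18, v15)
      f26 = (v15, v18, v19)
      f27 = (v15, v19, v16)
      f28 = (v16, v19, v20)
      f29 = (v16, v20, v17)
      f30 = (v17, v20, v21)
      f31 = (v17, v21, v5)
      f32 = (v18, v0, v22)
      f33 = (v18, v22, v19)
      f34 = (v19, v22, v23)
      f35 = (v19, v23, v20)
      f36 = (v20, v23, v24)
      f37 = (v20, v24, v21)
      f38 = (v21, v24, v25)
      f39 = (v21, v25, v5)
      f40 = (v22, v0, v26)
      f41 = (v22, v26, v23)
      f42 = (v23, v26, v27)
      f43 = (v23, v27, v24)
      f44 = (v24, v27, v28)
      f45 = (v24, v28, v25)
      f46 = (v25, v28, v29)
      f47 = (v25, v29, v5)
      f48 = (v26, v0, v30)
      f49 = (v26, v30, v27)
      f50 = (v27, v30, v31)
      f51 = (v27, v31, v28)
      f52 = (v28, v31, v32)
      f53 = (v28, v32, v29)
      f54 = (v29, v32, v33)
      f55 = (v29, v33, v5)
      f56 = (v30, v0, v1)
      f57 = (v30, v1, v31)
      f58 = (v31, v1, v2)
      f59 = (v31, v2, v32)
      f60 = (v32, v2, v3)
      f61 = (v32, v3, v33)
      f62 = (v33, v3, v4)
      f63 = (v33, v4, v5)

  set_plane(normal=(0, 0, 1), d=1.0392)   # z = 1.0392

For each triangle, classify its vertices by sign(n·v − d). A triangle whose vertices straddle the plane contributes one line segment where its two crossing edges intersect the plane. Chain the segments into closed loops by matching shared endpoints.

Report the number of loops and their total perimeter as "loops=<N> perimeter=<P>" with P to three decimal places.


loops=1 perimeter=11.429

Straddling triangles (16 of 64):
  (v3,v8,v4) [--+] → (1.44039, 1.02881, 1.0392)–(1.86654, 0, 1.0392)  len=1.1136
  (v4,v8,v9) [+-+] → (1.44039, 1.02881, 1.0392)–(1.31981, 1.31981, 1.0392)  len=0.3150
  (v8,v12,v9) [--+] → (0.291007, 1.74596, 1.0392)–(1.31981, 1.31981, 1.0392)  len=1.1136
  (v9,v12,v13) [+-+] → (0.291007, 1.74596, 1.0392)–(0, 1.86654, 1.0392)  len=0.3150
  (v12,v16,v13) [--+] → (-1.02881, 1.44039, 1.0392)–(0, 1.86654, 1.0392)  len=1.1136
  (v13,v16,v17) [+-+] → (-1.02881, 1.44039, 1.0392)–(-1.31981, 1.31981, 1.0392)  len=0.3150
  (v16,v20,v17) [--+] → (-1.74596, 0.291007, 1.0392)–(-1.31981, 1.31981, 1.0392)  len=1.1136
  (v17,v20,v21) [+-+] → (-1.74596, 0.291007, 1.0392)–(-1.86654, 0, 1.0392)  len=0.3150
  (v20,v24,v21) [--+] → (-1.44039, -1.02881, 1.0392)–(-1.86654, 0, 1.0392)  len=1.1136
  (v21,v24,v25) [+-+] → (-1.44039, -1.02881, 1.0392)–(-1.31981, -1.31981, 1.0392)  len=0.3150
  (v24,v28,v25) [--+] → (-0.291007, -1.74596, 1.0392)–(-1.31981, -1.31981, 1.0392)  len=1.1136
  (v25,v28,v29) [+-+] → (-0.291007, -1.74596, 1.0392)–(0, -1.86654, 1.0392)  len=0.3150
  (v28,v32,v29) [--+] → (1.02881, -1.44039, 1.0392)–(0, -1.86654, 1.0392)  len=1.1136
  (v29,v32,v33) [+-+] → (1.02881, -1.44039, 1.0392)–(1.31981, -1.31981, 1.0392)  len=0.3150
  (v32,v3,v33) [--+] → (1.74596, -0.291007, 1.0392)–(1.31981, -1.31981, 1.0392)  len=1.1136
  (v33,v3,v4) [+-+] → (1.74596, -0.291007, 1.0392)–(1.86654, 0, 1.0392)  len=0.3150

Chained into 1 loop(s):
  loop 1: 16 segments, perimeter = 11.4286
Total perimeter = 11.429


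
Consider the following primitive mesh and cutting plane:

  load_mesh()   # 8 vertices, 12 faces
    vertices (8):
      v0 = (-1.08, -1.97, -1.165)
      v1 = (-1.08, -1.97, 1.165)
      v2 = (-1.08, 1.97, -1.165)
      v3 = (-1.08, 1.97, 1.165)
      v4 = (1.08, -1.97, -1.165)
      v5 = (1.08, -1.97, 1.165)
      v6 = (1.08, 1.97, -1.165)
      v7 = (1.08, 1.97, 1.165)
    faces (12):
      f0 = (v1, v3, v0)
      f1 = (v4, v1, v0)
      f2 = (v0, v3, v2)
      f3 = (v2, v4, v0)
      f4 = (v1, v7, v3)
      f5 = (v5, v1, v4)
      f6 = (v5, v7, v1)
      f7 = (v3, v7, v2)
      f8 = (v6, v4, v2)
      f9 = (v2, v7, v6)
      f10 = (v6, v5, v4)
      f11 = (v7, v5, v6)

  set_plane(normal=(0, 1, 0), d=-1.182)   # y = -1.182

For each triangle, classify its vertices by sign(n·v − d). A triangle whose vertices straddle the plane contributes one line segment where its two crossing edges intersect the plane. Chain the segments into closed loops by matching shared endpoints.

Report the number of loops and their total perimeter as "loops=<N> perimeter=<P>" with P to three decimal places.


Straddling triangles (8 of 12):
  (v1,v3,v0) [-+-] → (-1.08, -1.182, 1.165)–(-1.08, -1.182, -0.699)  len=1.8640
  (v0,v3,v2) [-++] → (-1.08, -1.182, -0.699)–(-1.08, -1.182, -1.165)  len=0.4660
  (v2,v4,v0) [+--] → (0.648, -1.182, -1.165)–(-1.08, -1.182, -1.165)  len=1.7280
  (v1,v7,v3) [-++] → (-0.648, -1.182, 1.165)–(-1.08, -1.182, 1.165)  len=0.4320
  (v5,v7,v1) [-+-] → (1.08, -1.182, 1.165)–(-0.648, -1.182, 1.165)  len=1.7280
  (v6,v4,v2) [+-+] → (1.08, -1.182, -1.165)–(0.648, -1.182, -1.165)  len=0.4320
  (v6,v5,v4) [+--] → (1.08, -1.182, 0.699)–(1.08, -1.182, -1.165)  len=1.8640
  (v7,v5,v6) [+-+] → (1.08, -1.182, 1.165)–(1.08, -1.182, 0.699)  len=0.4660

Chained into 1 loop(s):
  loop 1: 8 segments, perimeter = 8.9800
Total perimeter = 8.980

loops=1 perimeter=8.980


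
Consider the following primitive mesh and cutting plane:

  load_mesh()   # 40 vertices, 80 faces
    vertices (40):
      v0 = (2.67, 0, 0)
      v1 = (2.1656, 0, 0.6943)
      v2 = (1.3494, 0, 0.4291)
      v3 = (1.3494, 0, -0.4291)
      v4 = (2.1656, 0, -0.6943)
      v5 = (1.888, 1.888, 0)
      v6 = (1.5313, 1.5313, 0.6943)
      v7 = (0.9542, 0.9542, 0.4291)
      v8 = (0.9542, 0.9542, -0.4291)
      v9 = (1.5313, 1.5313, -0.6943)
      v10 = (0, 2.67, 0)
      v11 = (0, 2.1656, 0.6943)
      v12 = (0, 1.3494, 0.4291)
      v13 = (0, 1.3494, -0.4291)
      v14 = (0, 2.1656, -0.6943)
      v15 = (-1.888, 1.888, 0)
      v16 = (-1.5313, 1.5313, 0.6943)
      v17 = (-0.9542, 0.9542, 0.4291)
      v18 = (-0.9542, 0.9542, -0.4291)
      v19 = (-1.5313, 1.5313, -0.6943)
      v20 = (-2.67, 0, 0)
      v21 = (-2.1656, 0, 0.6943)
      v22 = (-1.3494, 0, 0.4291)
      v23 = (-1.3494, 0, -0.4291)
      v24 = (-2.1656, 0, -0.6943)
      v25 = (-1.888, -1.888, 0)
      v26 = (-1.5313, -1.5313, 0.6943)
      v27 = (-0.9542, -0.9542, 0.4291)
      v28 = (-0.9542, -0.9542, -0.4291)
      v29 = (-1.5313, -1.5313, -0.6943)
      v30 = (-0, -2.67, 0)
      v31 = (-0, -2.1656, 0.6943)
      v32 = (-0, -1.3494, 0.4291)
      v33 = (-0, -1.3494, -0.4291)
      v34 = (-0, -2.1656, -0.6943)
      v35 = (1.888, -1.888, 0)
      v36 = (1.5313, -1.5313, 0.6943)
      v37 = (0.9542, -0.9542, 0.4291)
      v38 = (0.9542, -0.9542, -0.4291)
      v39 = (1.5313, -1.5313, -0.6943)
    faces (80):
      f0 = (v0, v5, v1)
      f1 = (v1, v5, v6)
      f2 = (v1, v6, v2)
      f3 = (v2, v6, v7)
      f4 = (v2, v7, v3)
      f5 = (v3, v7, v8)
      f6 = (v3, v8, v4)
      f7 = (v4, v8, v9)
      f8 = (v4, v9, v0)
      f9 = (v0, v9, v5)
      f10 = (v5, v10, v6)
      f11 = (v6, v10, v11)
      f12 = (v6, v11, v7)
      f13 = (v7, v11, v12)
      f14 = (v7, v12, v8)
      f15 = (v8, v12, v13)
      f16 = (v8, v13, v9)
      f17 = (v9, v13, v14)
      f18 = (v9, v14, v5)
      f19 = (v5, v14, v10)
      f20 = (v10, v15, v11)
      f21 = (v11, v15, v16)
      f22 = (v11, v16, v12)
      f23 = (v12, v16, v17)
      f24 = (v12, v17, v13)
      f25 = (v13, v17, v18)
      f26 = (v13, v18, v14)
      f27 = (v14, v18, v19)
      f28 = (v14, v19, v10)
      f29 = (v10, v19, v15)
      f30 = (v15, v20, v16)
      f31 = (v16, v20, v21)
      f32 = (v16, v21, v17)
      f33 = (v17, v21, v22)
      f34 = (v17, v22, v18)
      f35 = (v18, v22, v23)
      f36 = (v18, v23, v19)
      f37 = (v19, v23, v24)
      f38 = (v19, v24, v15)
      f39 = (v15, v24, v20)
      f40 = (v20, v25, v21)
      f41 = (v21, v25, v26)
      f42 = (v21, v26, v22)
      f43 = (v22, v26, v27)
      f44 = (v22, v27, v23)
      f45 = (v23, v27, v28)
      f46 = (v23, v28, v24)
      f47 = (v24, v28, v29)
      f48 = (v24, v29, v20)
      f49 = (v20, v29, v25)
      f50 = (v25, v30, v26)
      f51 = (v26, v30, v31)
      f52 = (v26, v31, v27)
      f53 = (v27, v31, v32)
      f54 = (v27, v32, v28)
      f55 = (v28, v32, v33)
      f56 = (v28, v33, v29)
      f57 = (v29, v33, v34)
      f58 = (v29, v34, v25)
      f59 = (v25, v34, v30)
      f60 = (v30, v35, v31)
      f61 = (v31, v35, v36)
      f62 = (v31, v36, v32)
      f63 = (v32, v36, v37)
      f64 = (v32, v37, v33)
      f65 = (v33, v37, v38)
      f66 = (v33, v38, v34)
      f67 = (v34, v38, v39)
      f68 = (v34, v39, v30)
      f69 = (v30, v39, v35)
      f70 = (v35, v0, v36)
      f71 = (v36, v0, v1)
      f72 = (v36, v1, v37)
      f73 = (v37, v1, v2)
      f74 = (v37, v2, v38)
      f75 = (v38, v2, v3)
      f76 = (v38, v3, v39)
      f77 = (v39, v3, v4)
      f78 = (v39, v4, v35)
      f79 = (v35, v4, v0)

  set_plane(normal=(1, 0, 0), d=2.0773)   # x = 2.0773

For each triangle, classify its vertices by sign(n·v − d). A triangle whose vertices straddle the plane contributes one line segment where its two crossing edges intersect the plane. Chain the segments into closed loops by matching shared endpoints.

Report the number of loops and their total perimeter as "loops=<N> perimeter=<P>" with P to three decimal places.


Straddling triangles (14 of 80):
  (v0,v5,v1) [+-+] → (2.0773, 1.43097, 0)–(2.0773, 0.600542, 0.473455)  len=0.9559
  (v1,v5,v6) [+--] → (2.0773, 0.600542, 0.473455)–(2.0773, 0.21317, 0.6943)  len=0.4459
  (v1,v6,v2) [+--] → (2.0773, 0.21317, 0.6943)–(2.0773, 0, 0.66561)  len=0.2151
  (v3,v8,v4) [--+] → (2.0773, 0.0695525, -0.674969)–(2.0773, 0, -0.66561)  len=0.0702
  (v4,v8,v9) [+--] → (2.0773, 0.0695525, -0.674969)–(2.0773, 0.21317, -0.6943)  len=0.1449
  (v4,v9,v0) [+-+] → (2.0773, 0.21317, -0.6943)–(2.0773, 0.797051, -0.361387)  len=0.6721
  (v0,v9,v5) [+--] → (2.0773, 0.797051, -0.361387)–(2.0773, 1.43097, 0)  len=0.7297
  (v35,v0,v36) [-+-] → (2.0773, -1.43097, 0)–(2.0773, -0.797051, 0.361387)  len=0.7297
  (v36,v0,v1) [-++] → (2.0773, -0.797051, 0.361387)–(2.0773, -0.21317, 0.6943)  len=0.6721
  (v36,v1,v37) [-+-] → (2.0773, -0.21317, 0.6943)–(2.0773, -0.0695525, 0.674969)  len=0.1449
  (v37,v1,v2) [-+-] → (2.0773, -0.0695525, 0.674969)–(2.0773, 0, 0.66561)  len=0.0702
  (v39,v3,v4) [--+] → (2.0773, 0, -0.66561)–(2.0773, -0.21317, -0.6943)  len=0.2151
  (v39,v4,v35) [-+-] → (2.0773, -0.21317, -0.6943)–(2.0773, -0.600542, -0.473455)  len=0.4459
  (v35,v4,v0) [-++] → (2.0773, -0.600542, -0.473455)–(2.0773, -1.43097, 0)  len=0.9559

Chained into 1 loop(s):
  loop 1: 14 segments, perimeter = 6.4676
Total perimeter = 6.468

loops=1 perimeter=6.468


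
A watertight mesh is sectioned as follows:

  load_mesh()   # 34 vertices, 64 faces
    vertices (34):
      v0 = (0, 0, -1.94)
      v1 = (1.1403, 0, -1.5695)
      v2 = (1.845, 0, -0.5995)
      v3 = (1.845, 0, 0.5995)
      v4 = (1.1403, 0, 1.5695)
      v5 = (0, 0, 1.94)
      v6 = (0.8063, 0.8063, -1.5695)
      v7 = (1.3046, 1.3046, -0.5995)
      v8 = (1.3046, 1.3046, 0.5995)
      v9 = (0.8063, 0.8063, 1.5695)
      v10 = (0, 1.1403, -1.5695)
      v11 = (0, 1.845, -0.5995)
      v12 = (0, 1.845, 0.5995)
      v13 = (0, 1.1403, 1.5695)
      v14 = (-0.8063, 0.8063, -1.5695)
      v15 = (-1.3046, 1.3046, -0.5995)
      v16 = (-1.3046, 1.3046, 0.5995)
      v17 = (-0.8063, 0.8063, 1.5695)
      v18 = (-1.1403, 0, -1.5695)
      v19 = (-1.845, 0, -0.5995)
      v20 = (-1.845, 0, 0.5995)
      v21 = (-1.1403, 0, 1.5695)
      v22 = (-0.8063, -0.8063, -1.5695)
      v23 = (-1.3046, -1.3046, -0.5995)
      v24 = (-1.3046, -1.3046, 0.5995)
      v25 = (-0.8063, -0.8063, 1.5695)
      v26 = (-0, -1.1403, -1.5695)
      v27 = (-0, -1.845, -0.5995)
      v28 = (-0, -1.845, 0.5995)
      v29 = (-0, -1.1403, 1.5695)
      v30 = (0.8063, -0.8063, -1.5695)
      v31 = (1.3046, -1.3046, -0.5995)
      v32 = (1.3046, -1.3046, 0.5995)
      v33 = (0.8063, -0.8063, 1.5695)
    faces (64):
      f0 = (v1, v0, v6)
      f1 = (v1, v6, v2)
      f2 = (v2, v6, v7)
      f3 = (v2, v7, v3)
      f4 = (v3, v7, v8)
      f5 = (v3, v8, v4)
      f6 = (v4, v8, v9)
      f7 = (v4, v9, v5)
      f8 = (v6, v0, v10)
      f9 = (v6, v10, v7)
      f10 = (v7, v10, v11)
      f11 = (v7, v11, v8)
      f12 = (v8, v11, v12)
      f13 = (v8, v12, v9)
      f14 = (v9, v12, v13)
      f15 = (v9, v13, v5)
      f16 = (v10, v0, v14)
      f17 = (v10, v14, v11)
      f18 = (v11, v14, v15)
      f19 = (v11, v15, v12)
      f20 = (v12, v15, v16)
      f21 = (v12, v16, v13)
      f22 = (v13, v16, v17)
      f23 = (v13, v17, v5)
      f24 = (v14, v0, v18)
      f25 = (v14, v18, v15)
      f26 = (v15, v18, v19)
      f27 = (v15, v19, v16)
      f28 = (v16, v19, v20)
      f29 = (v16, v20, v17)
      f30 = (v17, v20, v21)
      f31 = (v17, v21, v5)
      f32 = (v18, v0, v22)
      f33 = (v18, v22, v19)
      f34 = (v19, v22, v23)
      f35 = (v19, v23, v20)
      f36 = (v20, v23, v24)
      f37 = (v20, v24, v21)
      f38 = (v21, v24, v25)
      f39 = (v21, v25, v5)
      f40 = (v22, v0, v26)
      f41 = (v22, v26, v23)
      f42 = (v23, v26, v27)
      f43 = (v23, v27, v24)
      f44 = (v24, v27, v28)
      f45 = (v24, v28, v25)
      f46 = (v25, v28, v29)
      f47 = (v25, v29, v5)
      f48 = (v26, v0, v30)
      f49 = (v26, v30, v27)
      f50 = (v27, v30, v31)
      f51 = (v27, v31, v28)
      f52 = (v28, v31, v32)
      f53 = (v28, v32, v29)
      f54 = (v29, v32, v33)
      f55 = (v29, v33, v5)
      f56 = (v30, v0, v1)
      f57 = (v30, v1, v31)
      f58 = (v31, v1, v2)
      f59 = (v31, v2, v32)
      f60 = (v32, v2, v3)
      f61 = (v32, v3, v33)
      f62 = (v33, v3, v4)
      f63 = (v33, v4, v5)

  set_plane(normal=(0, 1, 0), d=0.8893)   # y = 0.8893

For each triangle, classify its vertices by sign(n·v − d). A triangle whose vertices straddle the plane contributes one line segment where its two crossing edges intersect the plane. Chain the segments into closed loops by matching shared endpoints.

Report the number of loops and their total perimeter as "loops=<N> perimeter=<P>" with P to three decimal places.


loops=1 perimeter=10.145

Straddling triangles (20 of 64):
  (v2,v6,v7) [--+] → (0.8893, 0.8893, -1.40793)–(1.47663, 0.8893, -0.5995)  len=0.9993
  (v2,v7,v3) [-+-] → (1.47663, 0.8893, -0.5995)–(1.47663, 0.8893, -0.217816)  len=0.3817
  (v3,v7,v8) [-++] → (1.47663, 0.8893, -0.217816)–(1.47663, 0.8893, 0.5995)  len=0.8173
  (v3,v8,v4) [-+-] → (1.47663, 0.8893, 0.5995)–(1.2523, 0.8893, 0.908285)  len=0.3817
  (v4,v8,v9) [-+-] → (1.2523, 0.8893, 0.908285)–(0.8893, 0.8893, 1.40793)  len=0.6176
  (v6,v0,v10) [--+] → (0, 0.8893, -1.65105)–(0.605932, 0.8893, -1.5695)  len=0.6114
  (v6,v10,v7) [-++] → (0.605932, 0.8893, -1.5695)–(0.8893, 0.8893, -1.40793)  len=0.3262
  (v8,v12,v9) [++-] → (0.741871, 0.8893, 1.49199)–(0.8893, 0.8893, 1.40793)  len=0.1697
  (v9,v12,v13) [-++] → (0.741871, 0.8893, 1.49199)–(0.605932, 0.8893, 1.5695)  len=0.1565
  (v9,v13,v5) [-+-] → (0.605932, 0.8893, 1.5695)–(0, 0.8893, 1.65105)  len=0.6114
  (v10,v0,v14) [+--] → (0, 0.8893, -1.65105)–(-0.605932, 0.8893, -1.5695)  len=0.6114
  (v10,v14,v11) [+-+] → (-0.605932, 0.8893, -1.5695)–(-0.741871, 0.8893, -1.49199)  len=0.1565
  (v11,v14,v15) [+-+] → (-0.741871, 0.8893, -1.49199)–(-0.8893, 0.8893, -1.40793)  len=0.1697
  (v13,v16,v17) [++-] → (-0.8893, 0.8893, 1.40793)–(-0.605932, 0.8893, 1.5695)  len=0.3262
  (v13,v17,v5) [+--] → (-0.605932, 0.8893, 1.5695)–(0, 0.8893, 1.65105)  len=0.6114
  (v14,v18,v15) [--+] → (-1.2523, 0.8893, -0.908285)–(-0.8893, 0.8893, -1.40793)  len=0.6176
  (v15,v18,v19) [+--] → (-1.2523, 0.8893, -0.908285)–(-1.47663, 0.8893, -0.5995)  len=0.3817
  (v15,v19,v16) [+-+] → (-1.47663, 0.8893, -0.5995)–(-1.47663, 0.8893, 0.217816)  len=0.8173
  (v16,v19,v20) [+--] → (-1.47663, 0.8893, 0.217816)–(-1.47663, 0.8893, 0.5995)  len=0.3817
  (v16,v20,v17) [+--] → (-1.47663, 0.8893, 0.5995)–(-0.8893, 0.8893, 1.40793)  len=0.9993

Chained into 1 loop(s):
  loop 1: 20 segments, perimeter = 10.1454
Total perimeter = 10.145


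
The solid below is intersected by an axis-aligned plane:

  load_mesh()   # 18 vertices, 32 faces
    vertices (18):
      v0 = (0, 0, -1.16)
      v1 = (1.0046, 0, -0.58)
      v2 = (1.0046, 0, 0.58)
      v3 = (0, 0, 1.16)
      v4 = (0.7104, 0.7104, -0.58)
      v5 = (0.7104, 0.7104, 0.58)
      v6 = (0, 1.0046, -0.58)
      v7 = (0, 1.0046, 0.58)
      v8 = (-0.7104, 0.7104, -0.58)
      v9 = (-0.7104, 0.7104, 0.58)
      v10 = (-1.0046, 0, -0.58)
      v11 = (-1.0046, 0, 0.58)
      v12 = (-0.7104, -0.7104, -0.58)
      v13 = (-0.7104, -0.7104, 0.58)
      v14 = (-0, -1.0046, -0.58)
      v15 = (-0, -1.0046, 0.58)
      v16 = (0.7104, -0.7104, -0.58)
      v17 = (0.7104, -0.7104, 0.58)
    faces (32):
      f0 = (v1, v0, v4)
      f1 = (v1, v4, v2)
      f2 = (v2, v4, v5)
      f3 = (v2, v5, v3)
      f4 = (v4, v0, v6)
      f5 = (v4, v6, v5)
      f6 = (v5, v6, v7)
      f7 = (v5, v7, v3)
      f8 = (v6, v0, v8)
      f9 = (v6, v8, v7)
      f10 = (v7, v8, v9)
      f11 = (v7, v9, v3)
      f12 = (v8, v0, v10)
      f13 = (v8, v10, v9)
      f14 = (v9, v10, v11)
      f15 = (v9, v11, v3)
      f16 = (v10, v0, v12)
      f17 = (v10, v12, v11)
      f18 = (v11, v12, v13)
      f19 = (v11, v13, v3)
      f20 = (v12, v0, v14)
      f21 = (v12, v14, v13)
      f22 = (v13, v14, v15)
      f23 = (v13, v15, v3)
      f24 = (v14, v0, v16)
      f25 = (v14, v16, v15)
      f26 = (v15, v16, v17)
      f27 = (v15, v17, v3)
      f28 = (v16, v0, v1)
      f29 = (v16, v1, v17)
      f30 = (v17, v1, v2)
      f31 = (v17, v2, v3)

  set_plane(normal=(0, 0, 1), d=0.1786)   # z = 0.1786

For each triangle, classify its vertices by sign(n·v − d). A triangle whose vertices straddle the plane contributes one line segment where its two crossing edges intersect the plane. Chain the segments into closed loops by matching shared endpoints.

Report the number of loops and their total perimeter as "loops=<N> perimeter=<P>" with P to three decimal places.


loops=1 perimeter=6.151

Straddling triangles (16 of 32):
  (v1,v4,v2) [--+] → (0.902797, 0.245823, 0.1786)–(1.0046, 0, 0.1786)  len=0.2661
  (v2,v4,v5) [+-+] → (0.902797, 0.245823, 0.1786)–(0.7104, 0.7104, 0.1786)  len=0.5028
  (v4,v6,v5) [--+] → (0.464577, 0.812203, 0.1786)–(0.7104, 0.7104, 0.1786)  len=0.2661
  (v5,v6,v7) [+-+] → (0.464577, 0.812203, 0.1786)–(0, 1.0046, 0.1786)  len=0.5028
  (v6,v8,v7) [--+] → (-0.245823, 0.902797, 0.1786)–(0, 1.0046, 0.1786)  len=0.2661
  (v7,v8,v9) [+-+] → (-0.245823, 0.902797, 0.1786)–(-0.7104, 0.7104, 0.1786)  len=0.5028
  (v8,v10,v9) [--+] → (-0.812203, 0.464577, 0.1786)–(-0.7104, 0.7104, 0.1786)  len=0.2661
  (v9,v10,v11) [+-+] → (-0.812203, 0.464577, 0.1786)–(-1.0046, 0, 0.1786)  len=0.5028
  (v10,v12,v11) [--+] → (-0.902797, -0.245823, 0.1786)–(-1.0046, 0, 0.1786)  len=0.2661
  (v11,v12,v13) [+-+] → (-0.902797, -0.245823, 0.1786)–(-0.7104, -0.7104, 0.1786)  len=0.5028
  (v12,v14,v13) [--+] → (-0.464577, -0.812203, 0.1786)–(-0.7104, -0.7104, 0.1786)  len=0.2661
  (v13,v14,v15) [+-+] → (-0.464577, -0.812203, 0.1786)–(0, -1.0046, 0.1786)  len=0.5028
  (v14,v16,v15) [--+] → (0.245823, -0.902797, 0.1786)–(0, -1.0046, 0.1786)  len=0.2661
  (v15,v16,v17) [+-+] → (0.245823, -0.902797, 0.1786)–(0.7104, -0.7104, 0.1786)  len=0.5028
  (v16,v1,v17) [--+] → (0.812203, -0.464577, 0.1786)–(0.7104, -0.7104, 0.1786)  len=0.2661
  (v17,v1,v2) [+-+] → (0.812203, -0.464577, 0.1786)–(1.0046, 0, 0.1786)  len=0.5028

Chained into 1 loop(s):
  loop 1: 16 segments, perimeter = 6.1513
Total perimeter = 6.151
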